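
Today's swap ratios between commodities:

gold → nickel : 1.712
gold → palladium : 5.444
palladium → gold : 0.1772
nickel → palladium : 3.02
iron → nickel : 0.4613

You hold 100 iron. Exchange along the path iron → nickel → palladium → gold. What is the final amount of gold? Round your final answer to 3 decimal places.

24.686

100 iron × 0.4613 = 46.13 nickel
46.13 nickel × 3.02 = 139.3126 palladium
139.3126 palladium × 0.1772 = 24.68619272 gold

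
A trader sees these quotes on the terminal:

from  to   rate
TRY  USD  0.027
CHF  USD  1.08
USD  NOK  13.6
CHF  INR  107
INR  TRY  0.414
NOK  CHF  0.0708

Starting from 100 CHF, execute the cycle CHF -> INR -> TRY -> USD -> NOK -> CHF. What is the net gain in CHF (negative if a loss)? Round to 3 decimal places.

15.165

100 CHF × 107 = 10700 INR
10700 INR × 0.414 = 4429.8 TRY
4429.8 TRY × 0.027 = 119.6046 USD
119.6046 USD × 13.6 = 1626.62256 NOK
1626.62256 NOK × 0.0708 = 115.164877248 CHF
Net change: 115.164877248 − 100 = 15.164877248 CHF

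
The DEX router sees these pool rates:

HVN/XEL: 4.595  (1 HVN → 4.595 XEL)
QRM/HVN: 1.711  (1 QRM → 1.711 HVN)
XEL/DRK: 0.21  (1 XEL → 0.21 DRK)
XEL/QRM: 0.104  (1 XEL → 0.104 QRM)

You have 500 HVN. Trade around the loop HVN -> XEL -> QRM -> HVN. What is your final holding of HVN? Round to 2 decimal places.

500 HVN × 4.595 = 2297.5 XEL
2297.5 XEL × 0.104 = 238.94 QRM
238.94 QRM × 1.711 = 408.82634 HVN

408.83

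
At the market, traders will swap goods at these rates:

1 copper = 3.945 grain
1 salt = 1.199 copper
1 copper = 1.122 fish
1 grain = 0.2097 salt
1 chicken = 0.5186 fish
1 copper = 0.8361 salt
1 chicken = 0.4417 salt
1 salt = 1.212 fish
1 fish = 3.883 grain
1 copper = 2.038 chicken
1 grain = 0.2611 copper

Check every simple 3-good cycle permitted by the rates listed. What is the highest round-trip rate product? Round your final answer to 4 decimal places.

copper→fish→grain→copper: 1.122 × 3.883 × 0.2611 = 1.13754
chicken→salt→copper→chicken: 0.4417 × 1.199 × 2.038 = 1.07932
copper→grain→salt→copper: 3.945 × 0.2097 × 1.199 = 0.99189
fish→grain→salt→fish: 3.883 × 0.2097 × 1.212 = 0.98689
Maximum is copper→fish→grain→copper at 1.1375; arbitrage exists.

1.1375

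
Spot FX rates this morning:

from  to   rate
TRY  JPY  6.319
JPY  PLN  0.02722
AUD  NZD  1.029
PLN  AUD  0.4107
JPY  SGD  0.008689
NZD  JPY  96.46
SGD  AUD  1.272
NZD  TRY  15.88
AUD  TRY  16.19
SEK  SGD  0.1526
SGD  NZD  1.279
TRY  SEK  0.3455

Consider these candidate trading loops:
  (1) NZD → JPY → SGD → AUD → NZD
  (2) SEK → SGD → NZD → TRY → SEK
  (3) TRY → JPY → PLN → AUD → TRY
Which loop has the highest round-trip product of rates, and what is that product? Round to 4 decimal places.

(1) 96.46 × 0.008689 × 1.272 × 1.029 = 1.09703
(2) 0.1526 × 1.279 × 15.88 × 0.3455 = 1.07084
(3) 6.319 × 0.02722 × 0.4107 × 16.19 = 1.14369
Highest is cycle (3) at 1.1437 (>1, arbitrage).

1.1437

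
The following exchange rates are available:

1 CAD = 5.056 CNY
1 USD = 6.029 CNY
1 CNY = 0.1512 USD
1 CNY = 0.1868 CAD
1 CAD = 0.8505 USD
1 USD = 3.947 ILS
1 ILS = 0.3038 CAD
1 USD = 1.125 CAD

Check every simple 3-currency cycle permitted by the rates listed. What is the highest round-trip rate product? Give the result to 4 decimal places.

USD→ILS→CAD→USD: 3.947 × 0.3038 × 0.8505 = 1.01983
USD→CNY→CAD→USD: 6.029 × 0.1868 × 0.8505 = 0.95785
USD→CAD→CNY→USD: 1.125 × 5.056 × 0.1512 = 0.86003
Maximum is USD→ILS→CAD→USD at 1.0198; arbitrage exists.

1.0198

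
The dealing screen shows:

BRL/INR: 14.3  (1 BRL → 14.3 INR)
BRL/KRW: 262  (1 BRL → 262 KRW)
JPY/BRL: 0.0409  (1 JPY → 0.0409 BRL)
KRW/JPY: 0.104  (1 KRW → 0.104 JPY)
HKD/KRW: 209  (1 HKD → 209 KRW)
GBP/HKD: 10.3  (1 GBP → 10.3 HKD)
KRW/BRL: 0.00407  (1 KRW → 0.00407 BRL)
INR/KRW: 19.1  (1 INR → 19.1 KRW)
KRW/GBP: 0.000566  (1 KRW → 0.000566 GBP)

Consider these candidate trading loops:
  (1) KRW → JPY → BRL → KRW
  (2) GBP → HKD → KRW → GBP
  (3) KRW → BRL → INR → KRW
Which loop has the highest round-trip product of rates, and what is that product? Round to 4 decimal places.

(1) 0.104 × 0.0409 × 262 = 1.11444
(2) 10.3 × 209 × 0.000566 = 1.21843
(3) 0.00407 × 14.3 × 19.1 = 1.11164
Highest is cycle (2) at 1.2184 (>1, arbitrage).

1.2184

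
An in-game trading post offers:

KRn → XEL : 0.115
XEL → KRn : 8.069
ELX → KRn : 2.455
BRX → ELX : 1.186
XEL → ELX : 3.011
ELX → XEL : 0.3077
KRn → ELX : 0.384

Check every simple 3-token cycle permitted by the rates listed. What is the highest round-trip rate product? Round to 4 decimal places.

0.9534

KRn→ELX→XEL→KRn: 0.384 × 0.3077 × 8.069 = 0.95341
KRn→XEL→ELX→KRn: 0.115 × 3.011 × 2.455 = 0.85008
Maximum is KRn→ELX→XEL→KRn at 0.9534; no arbitrage — every cycle loses value.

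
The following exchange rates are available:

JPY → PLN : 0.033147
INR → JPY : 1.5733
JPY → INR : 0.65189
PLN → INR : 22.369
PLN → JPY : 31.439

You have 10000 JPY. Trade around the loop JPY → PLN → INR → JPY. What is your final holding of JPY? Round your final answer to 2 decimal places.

11665.47

10000 JPY × 0.033147 = 331.47 PLN
331.47 PLN × 22.369 = 7414.65243 INR
7414.65243 INR × 1.5733 = 11665.472668119 JPY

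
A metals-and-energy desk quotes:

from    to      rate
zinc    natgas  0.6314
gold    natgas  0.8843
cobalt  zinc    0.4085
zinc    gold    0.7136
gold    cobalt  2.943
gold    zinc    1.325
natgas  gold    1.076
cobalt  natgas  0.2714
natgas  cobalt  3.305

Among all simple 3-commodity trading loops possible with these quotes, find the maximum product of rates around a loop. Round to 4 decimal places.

gold→zinc→natgas→gold: 1.325 × 0.6314 × 1.076 = 0.90019
gold→cobalt→natgas→gold: 2.943 × 0.2714 × 1.076 = 0.85943
gold→cobalt→zinc→gold: 2.943 × 0.4085 × 0.7136 = 0.85790
natgas→cobalt→zinc→natgas: 3.305 × 0.4085 × 0.6314 = 0.85245
Maximum is gold→zinc→natgas→gold at 0.9002; no arbitrage — every cycle loses value.

0.9002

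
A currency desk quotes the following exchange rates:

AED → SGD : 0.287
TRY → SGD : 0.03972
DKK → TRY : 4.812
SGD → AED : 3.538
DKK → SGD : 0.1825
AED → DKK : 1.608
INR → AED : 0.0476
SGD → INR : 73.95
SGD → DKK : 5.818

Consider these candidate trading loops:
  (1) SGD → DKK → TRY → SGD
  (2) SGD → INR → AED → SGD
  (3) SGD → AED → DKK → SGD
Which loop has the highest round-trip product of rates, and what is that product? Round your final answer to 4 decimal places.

1.1120

(1) 5.818 × 4.812 × 0.03972 = 1.11201
(2) 73.95 × 0.0476 × 0.287 = 1.01025
(3) 3.538 × 1.608 × 0.1825 = 1.03826
Highest is cycle (1) at 1.1120 (>1, arbitrage).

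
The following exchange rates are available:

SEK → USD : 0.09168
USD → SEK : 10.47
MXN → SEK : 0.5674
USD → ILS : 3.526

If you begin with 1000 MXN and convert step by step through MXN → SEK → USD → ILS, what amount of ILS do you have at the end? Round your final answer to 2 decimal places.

1000 MXN × 0.5674 = 567.4 SEK
567.4 SEK × 0.09168 = 52.019232 USD
52.019232 USD × 3.526 = 183.419812032 ILS

183.42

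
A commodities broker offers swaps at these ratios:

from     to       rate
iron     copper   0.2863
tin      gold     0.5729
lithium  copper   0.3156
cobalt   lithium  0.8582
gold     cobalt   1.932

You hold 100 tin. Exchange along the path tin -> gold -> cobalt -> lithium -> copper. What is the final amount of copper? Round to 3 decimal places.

29.979

100 tin × 0.5729 = 57.29 gold
57.29 gold × 1.932 = 110.68428 cobalt
110.68428 cobalt × 0.8582 = 94.989249096 lithium
94.989249096 lithium × 0.3156 = 29.9786070146976 copper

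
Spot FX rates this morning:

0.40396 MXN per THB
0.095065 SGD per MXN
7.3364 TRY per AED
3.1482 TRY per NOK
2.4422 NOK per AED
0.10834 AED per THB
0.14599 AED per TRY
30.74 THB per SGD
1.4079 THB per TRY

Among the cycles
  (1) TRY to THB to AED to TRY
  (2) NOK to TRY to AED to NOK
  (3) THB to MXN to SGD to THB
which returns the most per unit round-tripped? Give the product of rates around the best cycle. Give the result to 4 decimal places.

1.1805

(1) 1.4079 × 0.10834 × 7.3364 = 1.11903
(2) 3.1482 × 0.14599 × 2.4422 = 1.12245
(3) 0.40396 × 0.095065 × 30.74 = 1.18049
Highest is cycle (3) at 1.1805 (>1, arbitrage).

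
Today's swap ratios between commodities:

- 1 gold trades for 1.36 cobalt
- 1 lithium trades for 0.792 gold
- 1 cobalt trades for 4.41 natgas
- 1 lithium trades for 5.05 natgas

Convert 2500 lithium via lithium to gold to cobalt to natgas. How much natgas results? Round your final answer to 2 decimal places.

11875.25

2500 lithium × 0.792 = 1980 gold
1980 gold × 1.36 = 2692.8 cobalt
2692.8 cobalt × 4.41 = 11875.248 natgas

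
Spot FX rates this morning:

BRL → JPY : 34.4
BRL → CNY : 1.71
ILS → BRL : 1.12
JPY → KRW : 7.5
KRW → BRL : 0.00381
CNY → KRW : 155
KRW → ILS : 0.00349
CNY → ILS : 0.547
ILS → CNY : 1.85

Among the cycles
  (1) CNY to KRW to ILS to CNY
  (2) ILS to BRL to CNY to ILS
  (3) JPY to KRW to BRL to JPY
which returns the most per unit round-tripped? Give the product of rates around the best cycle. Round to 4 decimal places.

(1) 155 × 0.00349 × 1.85 = 1.00076
(2) 1.12 × 1.71 × 0.547 = 1.04761
(3) 7.5 × 0.00381 × 34.4 = 0.98298
Highest is cycle (2) at 1.0476 (>1, arbitrage).

1.0476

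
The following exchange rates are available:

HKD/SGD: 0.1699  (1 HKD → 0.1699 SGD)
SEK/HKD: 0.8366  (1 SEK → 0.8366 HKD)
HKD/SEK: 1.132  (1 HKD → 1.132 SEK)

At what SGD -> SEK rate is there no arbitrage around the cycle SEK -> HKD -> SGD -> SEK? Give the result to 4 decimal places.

7.0354

Known legs of the cycle: 0.8366 × 0.1699 = 0.14213834
For no arbitrage the full-cycle product must be 1, so the missing rate is 1 / 0.14213834 ≈ 7.035399.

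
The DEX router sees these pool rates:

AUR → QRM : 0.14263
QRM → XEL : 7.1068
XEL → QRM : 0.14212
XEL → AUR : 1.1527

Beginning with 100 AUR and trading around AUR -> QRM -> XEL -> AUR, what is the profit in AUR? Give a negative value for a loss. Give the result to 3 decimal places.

100 AUR × 0.14263 = 14.263 QRM
14.263 QRM × 7.1068 = 101.3642884 XEL
101.3642884 XEL × 1.1527 = 116.84261523868 AUR
Net change: 116.84261523868 − 100 = 16.84261523868 AUR

16.843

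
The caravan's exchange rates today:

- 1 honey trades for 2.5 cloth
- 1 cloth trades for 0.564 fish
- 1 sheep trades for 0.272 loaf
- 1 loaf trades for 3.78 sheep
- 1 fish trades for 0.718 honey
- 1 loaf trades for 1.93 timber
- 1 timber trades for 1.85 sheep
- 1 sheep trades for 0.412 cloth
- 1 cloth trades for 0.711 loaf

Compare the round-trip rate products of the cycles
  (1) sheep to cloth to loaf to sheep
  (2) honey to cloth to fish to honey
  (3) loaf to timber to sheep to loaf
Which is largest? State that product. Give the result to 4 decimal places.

1.1073

(1) 0.412 × 0.711 × 3.78 = 1.10728
(2) 2.5 × 0.564 × 0.718 = 1.01238
(3) 1.93 × 1.85 × 0.272 = 0.97118
Highest is cycle (1) at 1.1073 (>1, arbitrage).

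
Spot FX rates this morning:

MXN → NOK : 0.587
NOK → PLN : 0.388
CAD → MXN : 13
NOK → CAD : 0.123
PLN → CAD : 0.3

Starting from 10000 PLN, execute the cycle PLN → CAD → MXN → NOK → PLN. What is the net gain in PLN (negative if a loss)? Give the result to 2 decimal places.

10000 PLN × 0.3 = 3000 CAD
3000 CAD × 13 = 39000 MXN
39000 MXN × 0.587 = 22893 NOK
22893 NOK × 0.388 = 8882.484 PLN
Net change: 8882.484 − 10000 = -1117.516 PLN

-1117.52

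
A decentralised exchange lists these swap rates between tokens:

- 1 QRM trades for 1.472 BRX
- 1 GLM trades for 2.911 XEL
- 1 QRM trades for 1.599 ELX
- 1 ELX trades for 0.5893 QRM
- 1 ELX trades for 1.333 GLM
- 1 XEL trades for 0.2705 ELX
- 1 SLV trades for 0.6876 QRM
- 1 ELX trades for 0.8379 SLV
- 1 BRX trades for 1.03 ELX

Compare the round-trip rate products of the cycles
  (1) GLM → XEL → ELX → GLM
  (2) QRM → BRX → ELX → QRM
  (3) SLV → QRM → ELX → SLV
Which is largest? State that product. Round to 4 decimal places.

1.0496

(1) 2.911 × 0.2705 × 1.333 = 1.04964
(2) 1.472 × 1.03 × 0.5893 = 0.89347
(3) 0.6876 × 1.599 × 0.8379 = 0.92125
Highest is cycle (1) at 1.0496 (>1, arbitrage).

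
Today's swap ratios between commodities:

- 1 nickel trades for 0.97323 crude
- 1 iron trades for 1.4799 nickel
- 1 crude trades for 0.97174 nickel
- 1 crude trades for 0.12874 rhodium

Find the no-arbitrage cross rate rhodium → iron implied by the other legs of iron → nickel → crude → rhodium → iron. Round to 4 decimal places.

Known legs of the cycle: 1.4799 × 0.97323 × 0.12874 = 0.18542204333298
For no arbitrage the full-cycle product must be 1, so the missing rate is 1 / 0.18542204333298 ≈ 5.393102.

5.3931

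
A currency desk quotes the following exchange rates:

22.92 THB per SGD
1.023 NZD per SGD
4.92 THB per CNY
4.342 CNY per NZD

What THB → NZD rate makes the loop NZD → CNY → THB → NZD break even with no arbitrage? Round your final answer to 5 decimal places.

Known legs of the cycle: 4.342 × 4.92 = 21.36264
For no arbitrage the full-cycle product must be 1, so the missing rate is 1 / 21.36264 ≈ 0.0468107.

0.04681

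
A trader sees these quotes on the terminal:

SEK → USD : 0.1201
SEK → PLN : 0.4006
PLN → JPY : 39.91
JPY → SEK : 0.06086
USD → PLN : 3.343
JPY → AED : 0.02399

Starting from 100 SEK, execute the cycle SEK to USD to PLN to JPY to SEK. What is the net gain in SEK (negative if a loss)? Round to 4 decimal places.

-2.4801

100 SEK × 0.1201 = 12.01 USD
12.01 USD × 3.343 = 40.14943 PLN
40.14943 PLN × 39.91 = 1602.3637513 JPY
1602.3637513 JPY × 0.06086 = 97.519857904118 SEK
Net change: 97.519857904118 − 100 = -2.480142095882 SEK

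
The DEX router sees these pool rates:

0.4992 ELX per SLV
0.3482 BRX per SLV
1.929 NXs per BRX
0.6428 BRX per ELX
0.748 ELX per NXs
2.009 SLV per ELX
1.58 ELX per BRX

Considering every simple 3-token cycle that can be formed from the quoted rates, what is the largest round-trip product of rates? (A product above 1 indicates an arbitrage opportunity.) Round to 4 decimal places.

1.1053

BRX→ELX→SLV→BRX: 1.58 × 2.009 × 0.3482 = 1.10526
BRX→NXs→ELX→BRX: 1.929 × 0.748 × 0.6428 = 0.92749
Maximum is BRX→ELX→SLV→BRX at 1.1053; arbitrage exists.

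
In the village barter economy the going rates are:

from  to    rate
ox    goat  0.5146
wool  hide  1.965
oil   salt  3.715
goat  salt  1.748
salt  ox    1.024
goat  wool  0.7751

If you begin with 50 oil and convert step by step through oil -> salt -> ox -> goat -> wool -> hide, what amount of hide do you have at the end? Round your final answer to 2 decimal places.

50 oil × 3.715 = 185.75 salt
185.75 salt × 1.024 = 190.208 ox
190.208 ox × 0.5146 = 97.8810368 goat
97.8810368 goat × 0.7751 = 75.86759162368 wool
75.86759162368 wool × 1.965 = 149.0798175405312 hide

149.08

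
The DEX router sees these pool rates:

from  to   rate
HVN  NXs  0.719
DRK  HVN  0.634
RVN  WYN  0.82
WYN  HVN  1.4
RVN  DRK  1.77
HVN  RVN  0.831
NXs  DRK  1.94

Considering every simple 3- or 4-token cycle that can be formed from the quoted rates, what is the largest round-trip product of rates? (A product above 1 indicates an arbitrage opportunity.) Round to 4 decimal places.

0.9540

RVN→WYN→HVN→RVN: 0.82 × 1.4 × 0.831 = 0.95399
RVN→DRK→HVN→RVN: 1.77 × 0.634 × 0.831 = 0.93253
HVN→NXs→DRK→HVN: 0.719 × 1.94 × 0.634 = 0.88434
Maximum is RVN→WYN→HVN→RVN at 0.9540; no arbitrage — every cycle loses value.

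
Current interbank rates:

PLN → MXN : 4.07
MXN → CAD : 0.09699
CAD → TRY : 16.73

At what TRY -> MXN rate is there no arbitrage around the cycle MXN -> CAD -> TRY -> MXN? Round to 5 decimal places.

0.61628

Known legs of the cycle: 0.09699 × 16.73 = 1.6226427
For no arbitrage the full-cycle product must be 1, so the missing rate is 1 / 1.6226427 ≈ 0.6162786.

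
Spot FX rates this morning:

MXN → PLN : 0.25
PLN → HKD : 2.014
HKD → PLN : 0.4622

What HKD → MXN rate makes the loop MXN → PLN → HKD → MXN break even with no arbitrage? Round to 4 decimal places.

1.9861

Known legs of the cycle: 0.25 × 2.014 = 0.5035
For no arbitrage the full-cycle product must be 1, so the missing rate is 1 / 0.5035 ≈ 1.986097.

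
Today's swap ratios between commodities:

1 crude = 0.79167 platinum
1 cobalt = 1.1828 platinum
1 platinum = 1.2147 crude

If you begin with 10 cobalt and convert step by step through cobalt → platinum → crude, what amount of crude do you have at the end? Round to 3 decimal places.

14.367

10 cobalt × 1.1828 = 11.828 platinum
11.828 platinum × 1.2147 = 14.3674716 crude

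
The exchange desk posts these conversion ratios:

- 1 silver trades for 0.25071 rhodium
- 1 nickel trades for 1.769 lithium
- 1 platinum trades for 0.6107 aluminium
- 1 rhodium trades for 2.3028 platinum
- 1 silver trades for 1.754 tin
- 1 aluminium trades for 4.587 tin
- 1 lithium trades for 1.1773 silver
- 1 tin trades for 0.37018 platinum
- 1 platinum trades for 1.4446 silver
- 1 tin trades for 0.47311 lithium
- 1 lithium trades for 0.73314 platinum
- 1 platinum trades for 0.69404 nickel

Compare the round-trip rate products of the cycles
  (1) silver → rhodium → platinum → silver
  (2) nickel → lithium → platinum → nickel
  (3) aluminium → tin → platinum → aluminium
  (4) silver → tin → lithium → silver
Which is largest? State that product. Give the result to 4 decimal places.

1.0370

(1) 0.25071 × 2.3028 × 1.4446 = 0.83402
(2) 1.769 × 0.73314 × 0.69404 = 0.90012
(3) 4.587 × 0.37018 × 0.6107 = 1.03698
(4) 1.754 × 0.47311 × 1.1773 = 0.97696
Highest is cycle (3) at 1.0370 (>1, arbitrage).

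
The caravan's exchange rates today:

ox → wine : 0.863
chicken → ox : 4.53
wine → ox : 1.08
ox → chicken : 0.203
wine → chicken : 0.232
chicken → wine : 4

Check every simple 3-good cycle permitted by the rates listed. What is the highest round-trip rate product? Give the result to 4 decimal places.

ox→wine→chicken→ox: 0.863 × 0.232 × 4.53 = 0.90698
ox→chicken→wine→ox: 0.203 × 4 × 1.08 = 0.87696
Maximum is ox→wine→chicken→ox at 0.9070; no arbitrage — every cycle loses value.

0.9070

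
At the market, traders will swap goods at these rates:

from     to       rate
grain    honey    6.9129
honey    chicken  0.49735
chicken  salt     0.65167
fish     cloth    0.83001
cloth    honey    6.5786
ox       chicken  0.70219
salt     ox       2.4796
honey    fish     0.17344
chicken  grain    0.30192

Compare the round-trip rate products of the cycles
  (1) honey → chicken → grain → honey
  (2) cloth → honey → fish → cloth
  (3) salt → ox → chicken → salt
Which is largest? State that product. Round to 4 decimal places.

1.1347

(1) 0.49735 × 0.30192 × 6.9129 = 1.03804
(2) 6.5786 × 0.17344 × 0.83001 = 0.94704
(3) 2.4796 × 0.70219 × 0.65167 = 1.13466
Highest is cycle (3) at 1.1347 (>1, arbitrage).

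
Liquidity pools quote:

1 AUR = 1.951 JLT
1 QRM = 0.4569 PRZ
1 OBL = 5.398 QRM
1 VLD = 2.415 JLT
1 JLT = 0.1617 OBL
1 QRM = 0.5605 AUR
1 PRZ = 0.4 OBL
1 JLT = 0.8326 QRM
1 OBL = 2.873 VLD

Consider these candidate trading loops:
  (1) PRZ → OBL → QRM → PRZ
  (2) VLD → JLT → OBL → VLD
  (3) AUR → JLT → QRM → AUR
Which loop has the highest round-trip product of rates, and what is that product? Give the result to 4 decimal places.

(1) 0.4 × 5.398 × 0.4569 = 0.98654
(2) 2.415 × 0.1617 × 2.873 = 1.12192
(3) 1.951 × 0.8326 × 0.5605 = 0.91048
Highest is cycle (2) at 1.1219 (>1, arbitrage).

1.1219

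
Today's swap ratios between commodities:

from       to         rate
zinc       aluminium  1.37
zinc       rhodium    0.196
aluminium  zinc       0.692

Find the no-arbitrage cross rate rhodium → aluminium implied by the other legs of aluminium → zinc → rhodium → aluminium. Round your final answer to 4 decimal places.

7.3729

Known legs of the cycle: 0.692 × 0.196 = 0.135632
For no arbitrage the full-cycle product must be 1, so the missing rate is 1 / 0.135632 ≈ 7.372891.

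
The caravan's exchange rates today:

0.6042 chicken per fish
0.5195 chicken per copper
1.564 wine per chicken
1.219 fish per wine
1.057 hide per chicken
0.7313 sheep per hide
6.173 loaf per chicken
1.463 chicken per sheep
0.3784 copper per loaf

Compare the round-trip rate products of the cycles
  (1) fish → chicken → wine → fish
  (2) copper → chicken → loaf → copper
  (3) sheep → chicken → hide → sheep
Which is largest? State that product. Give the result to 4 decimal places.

(1) 0.6042 × 1.564 × 1.219 = 1.15192
(2) 0.5195 × 6.173 × 0.3784 = 1.21348
(3) 1.463 × 1.057 × 0.7313 = 1.13088
Highest is cycle (2) at 1.2135 (>1, arbitrage).

1.2135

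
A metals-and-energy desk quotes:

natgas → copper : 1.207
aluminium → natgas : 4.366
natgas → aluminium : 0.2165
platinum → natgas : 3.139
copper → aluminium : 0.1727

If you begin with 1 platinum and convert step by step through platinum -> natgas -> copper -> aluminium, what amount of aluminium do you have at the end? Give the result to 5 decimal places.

1 platinum × 3.139 = 3.139 natgas
3.139 natgas × 1.207 = 3.788773 copper
3.788773 copper × 0.1727 = 0.6543210971 aluminium

0.65432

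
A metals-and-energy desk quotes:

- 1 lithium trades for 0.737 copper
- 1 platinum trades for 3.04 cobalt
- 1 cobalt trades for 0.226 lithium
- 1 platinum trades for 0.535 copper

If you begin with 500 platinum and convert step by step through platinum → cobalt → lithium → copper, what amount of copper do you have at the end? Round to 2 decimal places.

253.17

500 platinum × 3.04 = 1520 cobalt
1520 cobalt × 0.226 = 343.52 lithium
343.52 lithium × 0.737 = 253.17424 copper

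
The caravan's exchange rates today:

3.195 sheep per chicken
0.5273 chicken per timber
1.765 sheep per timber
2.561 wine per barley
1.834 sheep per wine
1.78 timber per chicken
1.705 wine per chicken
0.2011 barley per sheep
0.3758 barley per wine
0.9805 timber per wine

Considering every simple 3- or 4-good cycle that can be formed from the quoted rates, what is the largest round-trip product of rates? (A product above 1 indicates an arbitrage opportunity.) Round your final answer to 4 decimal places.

sheep→barley→wine→sheep: 0.2011 × 2.561 × 1.834 = 0.94454
timber→sheep→barley→wine→timber: 1.765 × 0.2011 × 2.561 × 0.9805 = 0.89128
timber→chicken→wine→timber: 0.5273 × 1.705 × 0.9805 = 0.88152
Maximum is sheep→barley→wine→sheep at 0.9445; no arbitrage — every cycle loses value.

0.9445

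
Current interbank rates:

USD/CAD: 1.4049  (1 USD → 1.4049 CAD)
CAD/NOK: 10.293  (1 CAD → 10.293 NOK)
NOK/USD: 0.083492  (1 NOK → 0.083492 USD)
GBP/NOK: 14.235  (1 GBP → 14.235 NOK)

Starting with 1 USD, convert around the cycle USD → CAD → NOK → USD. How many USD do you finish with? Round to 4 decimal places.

1.2073

1 USD × 1.4049 = 1.4049 CAD
1.4049 CAD × 10.293 = 14.4606357 NOK
14.4606357 NOK × 0.083492 = 1.2073473958644 USD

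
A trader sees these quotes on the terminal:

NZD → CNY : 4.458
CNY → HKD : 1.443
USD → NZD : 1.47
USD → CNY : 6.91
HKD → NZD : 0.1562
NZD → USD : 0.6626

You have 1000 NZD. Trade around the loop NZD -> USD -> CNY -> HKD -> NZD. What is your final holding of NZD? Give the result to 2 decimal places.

1031.99

1000 NZD × 0.6626 = 662.6 USD
662.6 USD × 6.91 = 4578.566 CNY
4578.566 CNY × 1.443 = 6606.870738 HKD
6606.870738 HKD × 0.1562 = 1031.9932092756 NZD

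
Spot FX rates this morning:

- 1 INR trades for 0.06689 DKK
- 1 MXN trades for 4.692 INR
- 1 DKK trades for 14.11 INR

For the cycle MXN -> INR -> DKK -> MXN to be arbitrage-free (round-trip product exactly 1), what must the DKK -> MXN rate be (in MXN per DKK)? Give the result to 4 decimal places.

3.1863

Known legs of the cycle: 4.692 × 0.06689 = 0.31384788
For no arbitrage the full-cycle product must be 1, so the missing rate is 1 / 0.31384788 ≈ 3.186257.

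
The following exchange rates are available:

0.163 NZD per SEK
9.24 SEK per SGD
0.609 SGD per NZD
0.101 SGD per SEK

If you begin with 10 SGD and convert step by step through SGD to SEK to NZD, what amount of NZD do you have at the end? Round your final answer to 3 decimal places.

15.061

10 SGD × 9.24 = 92.4 SEK
92.4 SEK × 0.163 = 15.0612 NZD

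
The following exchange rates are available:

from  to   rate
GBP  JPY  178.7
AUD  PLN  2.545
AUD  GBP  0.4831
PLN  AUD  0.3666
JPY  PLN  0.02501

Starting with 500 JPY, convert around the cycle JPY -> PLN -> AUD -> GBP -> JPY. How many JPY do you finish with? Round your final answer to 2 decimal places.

395.77

500 JPY × 0.02501 = 12.505 PLN
12.505 PLN × 0.3666 = 4.584333 AUD
4.584333 AUD × 0.4831 = 2.2146912723 GBP
2.2146912723 GBP × 178.7 = 395.76533036001 JPY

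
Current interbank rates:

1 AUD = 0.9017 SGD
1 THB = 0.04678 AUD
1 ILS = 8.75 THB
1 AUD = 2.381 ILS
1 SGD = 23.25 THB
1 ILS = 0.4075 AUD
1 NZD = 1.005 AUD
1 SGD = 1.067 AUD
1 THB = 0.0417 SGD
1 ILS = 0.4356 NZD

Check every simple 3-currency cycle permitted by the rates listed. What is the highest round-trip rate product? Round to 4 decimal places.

AUD→ILS→NZD→AUD: 2.381 × 0.4356 × 1.005 = 1.04235
AUD→SGD→THB→AUD: 0.9017 × 23.25 × 0.04678 = 0.98072
AUD→ILS→THB→AUD: 2.381 × 8.75 × 0.04678 = 0.97460
Maximum is AUD→ILS→NZD→AUD at 1.0423; arbitrage exists.

1.0423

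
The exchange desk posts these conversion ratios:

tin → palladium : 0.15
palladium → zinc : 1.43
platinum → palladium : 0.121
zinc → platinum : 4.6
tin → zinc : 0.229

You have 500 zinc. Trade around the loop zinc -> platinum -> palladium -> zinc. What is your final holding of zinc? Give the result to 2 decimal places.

397.97

500 zinc × 4.6 = 2300 platinum
2300 platinum × 0.121 = 278.3 palladium
278.3 palladium × 1.43 = 397.969 zinc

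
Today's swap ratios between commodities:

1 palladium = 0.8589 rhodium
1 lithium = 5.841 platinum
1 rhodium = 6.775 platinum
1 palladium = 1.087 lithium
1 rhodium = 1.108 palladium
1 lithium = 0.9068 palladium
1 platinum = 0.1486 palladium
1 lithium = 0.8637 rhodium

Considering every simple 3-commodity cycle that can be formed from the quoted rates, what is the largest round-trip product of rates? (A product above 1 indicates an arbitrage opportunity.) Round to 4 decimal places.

1.0402

rhodium→palladium→lithium→rhodium: 1.108 × 1.087 × 0.8637 = 1.04024
platinum→palladium→lithium→platinum: 0.1486 × 1.087 × 5.841 = 0.94349
rhodium→platinum→palladium→rhodium: 6.775 × 0.1486 × 0.8589 = 0.86471
Maximum is rhodium→palladium→lithium→rhodium at 1.0402; arbitrage exists.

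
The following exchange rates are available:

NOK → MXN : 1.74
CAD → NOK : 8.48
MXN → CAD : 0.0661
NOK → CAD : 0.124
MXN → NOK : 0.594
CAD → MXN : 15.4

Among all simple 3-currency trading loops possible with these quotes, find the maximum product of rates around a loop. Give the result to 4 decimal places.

1.1343

MXN→NOK→CAD→MXN: 0.594 × 0.124 × 15.4 = 1.13430
MXN→CAD→NOK→MXN: 0.0661 × 8.48 × 1.74 = 0.97532
Maximum is MXN→NOK→CAD→MXN at 1.1343; arbitrage exists.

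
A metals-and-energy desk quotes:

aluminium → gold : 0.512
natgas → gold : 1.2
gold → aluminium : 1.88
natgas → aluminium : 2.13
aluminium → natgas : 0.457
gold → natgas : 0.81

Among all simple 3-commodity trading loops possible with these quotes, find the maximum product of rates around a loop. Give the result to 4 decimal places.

gold→aluminium→natgas→gold: 1.88 × 0.457 × 1.2 = 1.03099
gold→natgas→aluminium→gold: 0.81 × 2.13 × 0.512 = 0.88335
Maximum is gold→aluminium→natgas→gold at 1.0310; arbitrage exists.

1.0310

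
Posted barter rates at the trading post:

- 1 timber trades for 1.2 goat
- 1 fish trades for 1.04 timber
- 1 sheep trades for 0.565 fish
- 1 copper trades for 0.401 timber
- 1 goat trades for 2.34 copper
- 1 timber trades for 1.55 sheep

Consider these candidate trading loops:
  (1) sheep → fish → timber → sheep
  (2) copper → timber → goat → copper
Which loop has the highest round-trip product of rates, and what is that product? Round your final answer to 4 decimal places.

1.1260

(1) 0.565 × 1.04 × 1.55 = 0.91078
(2) 0.401 × 1.2 × 2.34 = 1.12601
Highest is cycle (2) at 1.1260 (>1, arbitrage).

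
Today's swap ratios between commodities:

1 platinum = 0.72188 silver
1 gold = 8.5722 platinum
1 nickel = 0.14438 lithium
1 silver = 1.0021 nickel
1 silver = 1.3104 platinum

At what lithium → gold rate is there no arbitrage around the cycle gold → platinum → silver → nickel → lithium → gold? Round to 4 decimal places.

1.1169

Known legs of the cycle: 8.5722 × 0.72188 × 1.0021 × 0.14438 = 0.895314059347435728
For no arbitrage the full-cycle product must be 1, so the missing rate is 1 / 0.895314059347435728 ≈ 1.116927.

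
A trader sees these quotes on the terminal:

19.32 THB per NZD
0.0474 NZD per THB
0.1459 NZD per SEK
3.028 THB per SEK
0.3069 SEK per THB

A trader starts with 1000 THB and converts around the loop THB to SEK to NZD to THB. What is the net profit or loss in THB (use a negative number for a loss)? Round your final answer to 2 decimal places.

-134.91

1000 THB × 0.3069 = 306.9 SEK
306.9 SEK × 0.1459 = 44.77671 NZD
44.77671 NZD × 19.32 = 865.0860372 THB
Net change: 865.0860372 − 1000 = -134.9139628 THB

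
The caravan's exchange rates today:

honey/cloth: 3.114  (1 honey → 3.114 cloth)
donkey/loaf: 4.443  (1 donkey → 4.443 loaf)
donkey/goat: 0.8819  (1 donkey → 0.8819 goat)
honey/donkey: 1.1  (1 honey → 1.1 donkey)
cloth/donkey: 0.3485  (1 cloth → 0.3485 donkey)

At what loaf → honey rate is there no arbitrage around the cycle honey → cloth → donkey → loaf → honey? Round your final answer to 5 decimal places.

Known legs of the cycle: 3.114 × 0.3485 × 4.443 = 4.821672447
For no arbitrage the full-cycle product must be 1, so the missing rate is 1 / 4.821672447 ≈ 0.2073969.

0.20740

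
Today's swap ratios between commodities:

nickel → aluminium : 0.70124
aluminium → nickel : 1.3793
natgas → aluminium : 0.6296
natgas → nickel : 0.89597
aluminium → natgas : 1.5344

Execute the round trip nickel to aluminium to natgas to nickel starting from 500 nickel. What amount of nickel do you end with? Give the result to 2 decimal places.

482.02

500 nickel × 0.70124 = 350.62 aluminium
350.62 aluminium × 1.5344 = 537.991328 natgas
537.991328 natgas × 0.89597 = 482.02409014816 nickel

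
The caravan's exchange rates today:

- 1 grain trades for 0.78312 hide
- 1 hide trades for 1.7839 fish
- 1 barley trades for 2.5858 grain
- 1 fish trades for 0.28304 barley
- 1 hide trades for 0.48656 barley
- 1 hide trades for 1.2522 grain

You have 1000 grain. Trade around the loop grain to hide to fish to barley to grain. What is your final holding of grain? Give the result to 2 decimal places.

1022.45

1000 grain × 0.78312 = 783.12 hide
783.12 hide × 1.7839 = 1397.007768 fish
1397.007768 fish × 0.28304 = 395.40907865472 barley
395.40907865472 barley × 2.5858 = 1022.448795585374976 grain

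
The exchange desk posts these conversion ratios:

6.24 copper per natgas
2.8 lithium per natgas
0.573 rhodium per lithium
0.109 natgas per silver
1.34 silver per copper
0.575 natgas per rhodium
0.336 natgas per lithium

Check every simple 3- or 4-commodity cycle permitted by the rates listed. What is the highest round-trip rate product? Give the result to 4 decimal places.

lithium→rhodium→natgas→lithium: 0.573 × 0.575 × 2.8 = 0.92253
silver→natgas→copper→silver: 0.109 × 6.24 × 1.34 = 0.91141
Maximum is lithium→rhodium→natgas→lithium at 0.9225; no arbitrage — every cycle loses value.

0.9225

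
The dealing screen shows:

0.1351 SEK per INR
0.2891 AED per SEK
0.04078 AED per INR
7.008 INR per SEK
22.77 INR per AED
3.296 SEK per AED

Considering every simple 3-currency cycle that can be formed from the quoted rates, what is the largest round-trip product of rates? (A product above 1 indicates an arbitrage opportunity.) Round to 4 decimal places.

0.9420

INR→AED→SEK→INR: 0.04078 × 3.296 × 7.008 = 0.94195
INR→SEK→AED→INR: 0.1351 × 0.2891 × 22.77 = 0.88934
Maximum is INR→AED→SEK→INR at 0.9420; no arbitrage — every cycle loses value.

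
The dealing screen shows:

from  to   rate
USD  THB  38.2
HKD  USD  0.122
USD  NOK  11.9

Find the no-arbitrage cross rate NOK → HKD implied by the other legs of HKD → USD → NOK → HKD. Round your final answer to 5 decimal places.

0.68880

Known legs of the cycle: 0.122 × 11.9 = 1.4518
For no arbitrage the full-cycle product must be 1, so the missing rate is 1 / 1.4518 ≈ 0.6888001.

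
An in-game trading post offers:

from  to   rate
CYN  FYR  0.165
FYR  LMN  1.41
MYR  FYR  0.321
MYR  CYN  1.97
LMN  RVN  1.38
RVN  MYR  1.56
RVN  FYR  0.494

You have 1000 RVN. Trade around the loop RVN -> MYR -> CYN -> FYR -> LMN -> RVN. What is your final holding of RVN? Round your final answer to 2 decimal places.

1000 RVN × 1.56 = 1560 MYR
1560 MYR × 1.97 = 3073.2 CYN
3073.2 CYN × 0.165 = 507.078 FYR
507.078 FYR × 1.41 = 714.97998 LMN
714.97998 LMN × 1.38 = 986.6723724 RVN

986.67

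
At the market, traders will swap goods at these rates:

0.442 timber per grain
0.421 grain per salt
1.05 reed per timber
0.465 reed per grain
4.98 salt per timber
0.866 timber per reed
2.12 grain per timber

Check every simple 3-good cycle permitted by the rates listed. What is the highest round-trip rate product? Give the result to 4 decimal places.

grain→timber→salt→grain: 0.442 × 4.98 × 0.421 = 0.92669
grain→reed→timber→grain: 0.465 × 0.866 × 2.12 = 0.85370
Maximum is grain→timber→salt→grain at 0.9267; no arbitrage — every cycle loses value.

0.9267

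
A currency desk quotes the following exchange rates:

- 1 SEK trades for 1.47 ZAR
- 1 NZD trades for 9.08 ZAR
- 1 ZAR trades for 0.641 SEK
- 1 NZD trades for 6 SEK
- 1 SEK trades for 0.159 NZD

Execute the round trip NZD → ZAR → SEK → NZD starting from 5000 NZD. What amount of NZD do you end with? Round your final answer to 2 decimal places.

5000 NZD × 9.08 = 45400 ZAR
45400 ZAR × 0.641 = 29101.4 SEK
29101.4 SEK × 0.159 = 4627.1226 NZD

4627.12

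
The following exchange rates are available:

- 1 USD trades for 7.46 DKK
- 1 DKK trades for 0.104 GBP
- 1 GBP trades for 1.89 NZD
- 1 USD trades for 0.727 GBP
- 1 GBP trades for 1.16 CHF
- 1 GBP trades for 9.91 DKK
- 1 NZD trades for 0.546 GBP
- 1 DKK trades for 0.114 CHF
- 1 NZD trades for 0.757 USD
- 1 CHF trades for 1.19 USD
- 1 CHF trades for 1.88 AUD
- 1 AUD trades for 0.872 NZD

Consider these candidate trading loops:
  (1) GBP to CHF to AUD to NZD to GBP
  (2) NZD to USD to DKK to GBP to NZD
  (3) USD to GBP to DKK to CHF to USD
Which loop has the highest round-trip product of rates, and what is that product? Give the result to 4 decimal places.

1.1100

(1) 1.16 × 1.88 × 0.872 × 0.546 = 1.03831
(2) 0.757 × 7.46 × 0.104 × 1.89 = 1.11002
(3) 0.727 × 9.91 × 0.114 × 1.19 = 0.97737
Highest is cycle (2) at 1.1100 (>1, arbitrage).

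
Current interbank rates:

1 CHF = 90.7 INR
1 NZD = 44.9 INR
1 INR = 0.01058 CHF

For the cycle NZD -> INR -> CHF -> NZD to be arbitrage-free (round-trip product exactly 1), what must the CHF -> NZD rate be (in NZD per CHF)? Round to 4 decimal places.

Known legs of the cycle: 44.9 × 0.01058 = 0.475042
For no arbitrage the full-cycle product must be 1, so the missing rate is 1 / 0.475042 ≈ 2.105077.

2.1051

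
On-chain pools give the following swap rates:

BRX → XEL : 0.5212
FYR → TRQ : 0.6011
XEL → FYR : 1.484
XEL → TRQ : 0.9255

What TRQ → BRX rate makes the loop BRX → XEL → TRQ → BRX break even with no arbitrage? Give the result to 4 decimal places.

Known legs of the cycle: 0.5212 × 0.9255 = 0.4823706
For no arbitrage the full-cycle product must be 1, so the missing rate is 1 / 0.4823706 ≈ 2.073095.

2.0731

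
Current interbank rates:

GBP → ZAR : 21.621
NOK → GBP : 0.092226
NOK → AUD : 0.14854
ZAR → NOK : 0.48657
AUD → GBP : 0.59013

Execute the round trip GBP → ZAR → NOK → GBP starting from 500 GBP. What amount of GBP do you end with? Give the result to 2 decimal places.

485.11

500 GBP × 21.621 = 10810.5 ZAR
10810.5 ZAR × 0.48657 = 5260.064985 NOK
5260.064985 NOK × 0.092226 = 485.11475330661 GBP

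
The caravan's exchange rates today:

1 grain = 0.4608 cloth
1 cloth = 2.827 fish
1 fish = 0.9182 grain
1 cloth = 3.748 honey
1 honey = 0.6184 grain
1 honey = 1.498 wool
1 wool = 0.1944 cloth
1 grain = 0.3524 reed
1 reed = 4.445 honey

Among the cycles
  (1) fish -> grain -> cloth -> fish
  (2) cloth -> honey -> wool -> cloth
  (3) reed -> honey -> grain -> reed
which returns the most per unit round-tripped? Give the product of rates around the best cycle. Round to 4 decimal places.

1.1961

(1) 0.9182 × 0.4608 × 2.827 = 1.19612
(2) 3.748 × 1.498 × 0.1944 = 1.09146
(3) 4.445 × 0.6184 × 0.3524 = 0.96867
Highest is cycle (1) at 1.1961 (>1, arbitrage).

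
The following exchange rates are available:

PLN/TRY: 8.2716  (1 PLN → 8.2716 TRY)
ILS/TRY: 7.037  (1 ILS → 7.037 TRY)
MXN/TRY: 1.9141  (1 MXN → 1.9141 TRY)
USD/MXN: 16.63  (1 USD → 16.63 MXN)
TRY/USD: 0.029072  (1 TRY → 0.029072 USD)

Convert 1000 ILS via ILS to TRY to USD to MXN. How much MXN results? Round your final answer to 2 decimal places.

3402.16

1000 ILS × 7.037 = 7037 TRY
7037 TRY × 0.029072 = 204.579664 USD
204.579664 USD × 16.63 = 3402.15981232 MXN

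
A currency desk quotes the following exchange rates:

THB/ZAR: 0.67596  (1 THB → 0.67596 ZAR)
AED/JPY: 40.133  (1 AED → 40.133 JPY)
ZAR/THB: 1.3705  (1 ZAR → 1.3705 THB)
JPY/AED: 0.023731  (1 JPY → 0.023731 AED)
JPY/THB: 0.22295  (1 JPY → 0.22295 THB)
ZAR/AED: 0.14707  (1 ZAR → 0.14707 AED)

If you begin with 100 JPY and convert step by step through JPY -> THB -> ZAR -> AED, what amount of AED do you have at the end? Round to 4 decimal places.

100 JPY × 0.22295 = 22.295 THB
22.295 THB × 0.67596 = 15.0705282 ZAR
15.0705282 ZAR × 0.14707 = 2.216422582374 AED

2.2164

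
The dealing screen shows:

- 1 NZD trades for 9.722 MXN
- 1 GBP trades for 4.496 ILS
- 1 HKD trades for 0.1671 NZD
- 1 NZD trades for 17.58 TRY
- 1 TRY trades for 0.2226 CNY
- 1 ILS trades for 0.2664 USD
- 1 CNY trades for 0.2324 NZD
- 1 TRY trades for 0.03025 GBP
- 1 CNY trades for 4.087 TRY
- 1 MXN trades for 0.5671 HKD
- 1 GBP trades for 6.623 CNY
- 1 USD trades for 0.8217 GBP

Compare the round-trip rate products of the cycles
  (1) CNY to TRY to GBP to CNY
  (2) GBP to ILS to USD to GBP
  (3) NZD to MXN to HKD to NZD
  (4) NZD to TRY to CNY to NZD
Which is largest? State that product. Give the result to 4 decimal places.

0.9842

(1) 4.087 × 0.03025 × 6.623 = 0.81881
(2) 4.496 × 0.2664 × 0.8217 = 0.98418
(3) 9.722 × 0.5671 × 0.1671 = 0.92128
(4) 17.58 × 0.2226 × 0.2324 = 0.90945
Highest is cycle (2) at 0.9842 (≤1, no arbitrage).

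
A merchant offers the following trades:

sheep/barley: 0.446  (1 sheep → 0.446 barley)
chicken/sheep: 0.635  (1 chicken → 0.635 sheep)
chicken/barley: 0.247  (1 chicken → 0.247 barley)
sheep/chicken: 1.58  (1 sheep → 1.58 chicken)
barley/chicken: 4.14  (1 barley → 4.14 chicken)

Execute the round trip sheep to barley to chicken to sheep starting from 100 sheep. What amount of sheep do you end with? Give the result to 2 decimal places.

117.25

100 sheep × 0.446 = 44.6 barley
44.6 barley × 4.14 = 184.644 chicken
184.644 chicken × 0.635 = 117.24894 sheep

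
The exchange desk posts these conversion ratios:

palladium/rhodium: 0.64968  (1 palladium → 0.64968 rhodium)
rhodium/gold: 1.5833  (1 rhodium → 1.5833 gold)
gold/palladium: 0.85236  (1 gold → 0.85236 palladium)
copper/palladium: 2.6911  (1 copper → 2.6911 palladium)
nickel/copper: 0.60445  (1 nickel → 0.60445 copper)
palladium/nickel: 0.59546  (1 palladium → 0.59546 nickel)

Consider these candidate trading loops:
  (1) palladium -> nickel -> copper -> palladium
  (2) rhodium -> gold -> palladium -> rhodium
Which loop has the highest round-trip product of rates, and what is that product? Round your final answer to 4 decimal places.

(1) 0.59546 × 0.60445 × 2.6911 = 0.96860
(2) 1.5833 × 0.85236 × 0.64968 = 0.87677
Highest is cycle (1) at 0.9686 (≤1, no arbitrage).

0.9686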